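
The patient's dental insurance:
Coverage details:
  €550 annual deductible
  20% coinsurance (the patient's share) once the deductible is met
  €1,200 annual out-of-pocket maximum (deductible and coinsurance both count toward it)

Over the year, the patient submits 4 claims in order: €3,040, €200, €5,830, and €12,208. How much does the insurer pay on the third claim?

€5,718

Claim 1 (€3,040): deductible takes €550, €2,490 remains; patient's 20% is €498. Patient owes €1,048 (running OOP €1,048). Plan pays €3,040 − €1,048 = €1,992.
Claim 2 (€200): deductible met; 20% of €200 = €40. Patient pays €40; OOP now €1,088. Insurer: €200 − €40 = €160.
Claim 3 (€5,830): 20% coinsurance on €5,830 = €1,166. OOP would hit €2,254 > €1,200, so the cap limits the patient to €1,200 − €1,088 = €112. Insurer: €5,830 − €112 = €5,718.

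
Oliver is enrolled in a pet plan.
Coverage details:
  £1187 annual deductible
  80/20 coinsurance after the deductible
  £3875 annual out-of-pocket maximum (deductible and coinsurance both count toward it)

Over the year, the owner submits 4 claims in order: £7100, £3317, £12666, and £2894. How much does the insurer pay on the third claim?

£11824

#1 (£7100): £1187 finishes the deductible; £5913 goes to coinsurance; coinsurance £5913 × 20% = £1182.60. Owner pays £2369.60; OOP now £2369.60. Insurer: £7100 − £2369.60 = £4730.40.
#2 (£3317): deductible already satisfied, so owner's share is 20% × £3317 = £663.40. Owner pays £663.40; OOP now £3033. Plan pays £3317 − £663.40 = £2653.60.
#3 (£12666): deductible met; 20% of £12666 = £2533.20. That would push OOP to £5566.20, over the £3875 cap, so owner pays £3875 − £3033 = £842. Plan pays £12666 − £842 = £11824.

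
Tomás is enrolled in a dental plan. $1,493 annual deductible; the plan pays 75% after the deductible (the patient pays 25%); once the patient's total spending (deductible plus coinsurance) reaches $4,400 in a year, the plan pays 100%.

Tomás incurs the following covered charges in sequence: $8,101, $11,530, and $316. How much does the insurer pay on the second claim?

$10,275

Bill 1, $8,101: $1,493 to deductible, leaving $6,608; coinsurance $6,608 × 25% = $1,652. Patient owes $3,145 (running OOP $3,145). Plan pays $8,101 − $3,145 = $4,956.
Bill 2, $11,530: 25% coinsurance on $11,530 = $2,882.50. Adding that to $3,145 gives $6,027.50, past the $4,400 cap; patient pays only $4,400 − $3,145 = $1,255. Insurer: $11,530 − $1,255 = $10,275.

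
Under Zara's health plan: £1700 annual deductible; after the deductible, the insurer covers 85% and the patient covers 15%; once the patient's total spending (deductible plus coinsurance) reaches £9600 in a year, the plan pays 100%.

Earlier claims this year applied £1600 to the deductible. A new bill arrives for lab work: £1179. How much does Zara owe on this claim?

£261.85

£1600 of the £1700 deductible is already met, leaving £100.
After the £100 deductible portion, £1179 − £100 = £1079 is subject to coinsurance.
Patient's 15% share of £1079 is £161.85.
So the patient owes £100 + £161.85 = £261.85 before any cap.
Total out-of-pocket so far would be £1600 + £261.85 = £1861.85, below the £9600 cap — no reduction.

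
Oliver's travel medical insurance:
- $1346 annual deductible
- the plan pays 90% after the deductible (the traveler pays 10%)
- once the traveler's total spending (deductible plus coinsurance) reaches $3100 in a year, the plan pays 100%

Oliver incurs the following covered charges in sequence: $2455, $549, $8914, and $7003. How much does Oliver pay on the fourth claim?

Claim 1 — $2455: $1346 finishes the deductible; $1109 goes to coinsurance; traveler's 10% is $110.90. Traveler owes $1456.90 (running OOP $1456.90).
Claim 2 — $549: deductible already satisfied, so traveler's share is 10% × $549 = $54.90. Cost to traveler: $54.90. OOP to date $1511.80.
Claim 3 — $8914: 10% coinsurance on $8914 = $891.40. Cost to traveler: $891.40. OOP to date $2403.20.
Claim 4 — $7003: deductible already satisfied, so traveler's share is 10% × $7003 = $700.30. Adding that to $2403.20 gives $3103.50, past the $3100 cap; traveler pays only $3100 − $2403.20 = $696.80.

$696.80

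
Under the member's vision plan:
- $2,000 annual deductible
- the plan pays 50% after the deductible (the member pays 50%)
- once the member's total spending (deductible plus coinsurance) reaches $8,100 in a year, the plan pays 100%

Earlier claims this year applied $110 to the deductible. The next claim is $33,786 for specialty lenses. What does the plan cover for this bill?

$110 of the $2,000 deductible is already met, leaving $1,890.
That leaves $33,786 − $1,890 = $31,896 for coinsurance.
Coinsurance: $31,896 × 50% = $15,948.
So the member owes $1,890 + $15,948 = $17,838 before any cap.
That would bring total out-of-pocket to $17,948, past the $8,100 cap. The member is capped at $8,100 − $110 = $7,990 on this claim.
Insurer pays the balance: $33,786 − $7,990 = $25,796.

$25,796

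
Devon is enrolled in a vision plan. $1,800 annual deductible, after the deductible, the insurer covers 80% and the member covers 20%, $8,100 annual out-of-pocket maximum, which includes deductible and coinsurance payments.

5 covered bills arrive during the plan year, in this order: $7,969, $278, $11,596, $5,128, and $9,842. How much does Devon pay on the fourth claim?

#1 ($7,969): $1,800 finishes the deductible; $6,169 goes to coinsurance; coinsurance $6,169 × 20% = $1,233.80. Cost to member: $3,033.80. OOP to date $3,033.80.
#2 ($278): deductible met; 20% of $278 = $55.60. Member owes $55.60 (running OOP $3,089.40).
#3 ($11,596): deductible already satisfied, so member's share is 20% × $11,596 = $2,319.20. Member pays $2,319.20; OOP now $5,408.60.
#4 ($5,128): deductible met; 20% of $5,128 = $1,025.60. Cost to member: $1,025.60. OOP to date $6,434.20.

$1,025.60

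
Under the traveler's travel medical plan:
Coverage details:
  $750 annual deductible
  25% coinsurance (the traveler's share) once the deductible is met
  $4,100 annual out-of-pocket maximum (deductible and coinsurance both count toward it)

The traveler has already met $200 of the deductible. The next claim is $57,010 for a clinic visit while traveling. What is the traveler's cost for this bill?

$3,900

Deductible still to meet: $750 − $200 = $550.
After the $550 deductible portion, $57,010 − $550 = $56,460 is subject to coinsurance.
Traveler's 25% share of $56,460 is $14,115.
That puts the traveler's cost at $550 + $14,115 = $14,665 before any cap.
That would bring total out-of-pocket to $14,865, past the $4,100 cap. The traveler is capped at $4,100 − $200 = $3,900 on this claim.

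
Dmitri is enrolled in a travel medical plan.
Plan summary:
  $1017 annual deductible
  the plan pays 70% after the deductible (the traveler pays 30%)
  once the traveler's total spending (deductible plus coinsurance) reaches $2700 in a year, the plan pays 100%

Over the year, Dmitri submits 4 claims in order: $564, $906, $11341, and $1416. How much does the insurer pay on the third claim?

Claim 1 — $564: all of it applies to the deductible. Cost to traveler: $564. OOP to date $564. Insurer: $564 − $564 = $0.
Claim 2 — $906: $453 to deductible, leaving $453; 30% of $453 = $135.90. Cost to traveler: $588.90. OOP to date $1152.90. Plan pays $906 − $588.90 = $317.10.
Claim 3 — $11341: 30% coinsurance on $11341 = $3402.30. Adding that to $1152.90 gives $4555.20, past the $2700 cap; traveler pays only $2700 − $1152.90 = $1547.10. Plan pays $11341 − $1547.10 = $9793.90.

$9793.90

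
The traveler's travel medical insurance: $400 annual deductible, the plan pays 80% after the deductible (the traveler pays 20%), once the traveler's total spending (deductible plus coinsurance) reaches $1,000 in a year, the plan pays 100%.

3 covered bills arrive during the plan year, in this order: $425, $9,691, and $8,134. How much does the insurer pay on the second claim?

$9,096

Claim 1 ($425): $400 to deductible, leaving $25; coinsurance $25 × 20% = $5. Traveler pays $405; OOP now $405. Insurer: $425 − $405 = $20.
Claim 2 ($9,691): 20% coinsurance on $9,691 = $1,938.20. OOP would hit $2,343.20 > $1,000, so the cap limits the traveler to $1,000 − $405 = $595. Plan pays $9,691 − $595 = $9,096.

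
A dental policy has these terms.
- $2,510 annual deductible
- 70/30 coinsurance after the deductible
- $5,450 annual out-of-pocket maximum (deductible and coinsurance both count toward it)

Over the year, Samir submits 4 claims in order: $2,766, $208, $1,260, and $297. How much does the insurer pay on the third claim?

$882

#1 ($2,766): $2,510 finishes the deductible; $256 goes to coinsurance; patient's 30% is $76.80. Cost to patient: $2,586.80. OOP to date $2,586.80. Plan pays $2,766 − $2,586.80 = $179.20.
#2 ($208): 30% coinsurance on $208 = $62.40. Cost to patient: $62.40. OOP to date $2,649.20. Plan pays $208 − $62.40 = $145.60.
#3 ($1,260): 30% coinsurance on $1,260 = $378. Patient pays $378; OOP now $3,027.20. Plan pays $1,260 − $378 = $882.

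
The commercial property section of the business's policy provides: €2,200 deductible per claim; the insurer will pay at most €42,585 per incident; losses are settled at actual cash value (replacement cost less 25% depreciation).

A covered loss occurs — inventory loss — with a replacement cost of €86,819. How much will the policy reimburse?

Depreciate 25%: the covered value is €86,819 × 0.75 = €65,114.25.
Less the €2,200 deductible: €65,114.25 − €2,200 = €62,914.25.
€62,914.25 exceeds the €42,585 limit, so the insurer pays the limit: €42,585.

€42,585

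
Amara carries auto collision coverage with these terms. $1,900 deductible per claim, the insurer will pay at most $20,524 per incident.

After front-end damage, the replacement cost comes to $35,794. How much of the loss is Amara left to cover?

$15,270

Less the $1,900 deductible: $35,794 − $1,900 = $33,894.
The $20,524 per-incident cap binds; insurer pays $20,524.
Out of pocket: $35,794 − $20,524 = $15,270.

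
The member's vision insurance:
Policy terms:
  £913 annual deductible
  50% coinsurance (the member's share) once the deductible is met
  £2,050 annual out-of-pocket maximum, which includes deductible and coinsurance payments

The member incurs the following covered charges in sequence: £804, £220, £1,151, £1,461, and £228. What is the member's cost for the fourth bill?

£506

#1 (£804): entire amount goes to the deductible. Member pays £804; OOP now £804.
#2 (£220): £109 to deductible, leaving £111; coinsurance £111 × 50% = £55.50. Cost to member: £164.50. OOP to date £968.50.
#3 (£1,151): 50% coinsurance on £1,151 = £575.50. Member pays £575.50; OOP now £1,544.
#4 (£1,461): 50% coinsurance on £1,461 = £730.50. Adding that to £1,544 gives £2,274.50, past the £2,050 cap; member pays only £2,050 − £1,544 = £506.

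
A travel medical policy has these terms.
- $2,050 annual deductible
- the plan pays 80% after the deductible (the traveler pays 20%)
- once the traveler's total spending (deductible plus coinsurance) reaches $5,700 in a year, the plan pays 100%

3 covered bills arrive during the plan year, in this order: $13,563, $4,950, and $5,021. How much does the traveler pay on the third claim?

$357.40

Bill 1, $13,563: $2,050 to deductible, leaving $11,513; traveler's 20% is $2,302.60. Traveler pays $4,352.60; OOP now $4,352.60.
Bill 2, $4,950: 20% coinsurance on $4,950 = $990. Traveler pays $990; OOP now $5,342.60.
Bill 3, $5,021: 20% coinsurance on $5,021 = $1,004.20. That would push OOP to $6,346.80, over the $5,700 cap, so traveler pays $5,700 − $5,342.60 = $357.40.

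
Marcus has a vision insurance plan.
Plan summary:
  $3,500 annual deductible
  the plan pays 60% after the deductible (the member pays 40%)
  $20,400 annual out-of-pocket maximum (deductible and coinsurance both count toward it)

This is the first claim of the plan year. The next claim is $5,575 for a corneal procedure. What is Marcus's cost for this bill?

$4,330

Nothing has been paid toward the $3,500 deductible, so the first $3,500 of this charge is applied there.
That leaves $5,575 − $3,500 = $2,075 for coinsurance.
Coinsurance: $2,075 × 40% = $830.
Member responsibility before any cap: $3,500 + $830 = $4,330.
Year-to-date out-of-pocket becomes $0 + $4,330 = $4,330, still under the $20,400 maximum, so no cap applies.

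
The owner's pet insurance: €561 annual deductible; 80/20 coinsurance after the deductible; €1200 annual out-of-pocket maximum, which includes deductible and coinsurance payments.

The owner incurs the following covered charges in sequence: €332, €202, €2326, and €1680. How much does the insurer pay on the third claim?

Bill 1, €332: entire amount goes to the deductible. Owner owes €332 (running OOP €332). Plan pays €332 − €332 = €0.
Bill 2, €202: fully absorbed by the deductible. Owner pays €202; OOP now €534. Plan pays €202 − €202 = €0.
Bill 3, €2326: €27 finishes the deductible; €2299 goes to coinsurance; 20% of €2299 = €459.80. Owner pays €486.80; OOP now €1020.80. Insurer: €2326 − €486.80 = €1839.20.

€1839.20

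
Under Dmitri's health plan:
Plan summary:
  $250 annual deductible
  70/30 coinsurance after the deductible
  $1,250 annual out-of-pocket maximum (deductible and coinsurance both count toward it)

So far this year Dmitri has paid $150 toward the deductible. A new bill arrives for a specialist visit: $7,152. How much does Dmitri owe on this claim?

$1,100

Remaining deductible: $250 − $150 = $100.
That leaves $7,152 − $100 = $7,052 for coinsurance.
30% of $7,052 = $2,115.60 falls to the patient.
Patient responsibility before any cap: $100 + $2,115.60 = $2,215.60.
Year-to-date out-of-pocket would reach $150 + $2,215.60 = $2,365.60, above the $1,250 maximum, so the patient pays only $1,250 − $150 = $1,100.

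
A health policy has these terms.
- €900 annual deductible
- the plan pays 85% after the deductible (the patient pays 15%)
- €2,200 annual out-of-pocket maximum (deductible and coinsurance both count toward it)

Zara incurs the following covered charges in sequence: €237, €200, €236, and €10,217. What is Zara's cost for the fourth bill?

€1,527

Bill 1, €237: entire amount goes to the deductible. Cost to patient: €237. OOP to date €237.
Bill 2, €200: fully absorbed by the deductible. Patient owes €200 (running OOP €437).
Bill 3, €236: all of it applies to the deductible. Cost to patient: €236. OOP to date €673.
Bill 4, €10,217: €227 finishes the deductible; €9,990 goes to coinsurance; 15% of €9,990 = €1,498.50. Together that's €227 + €1,498.50 = €1,725.50. Adding that to €673 gives €2,398.50, past the €2,200 cap; patient pays only €2,200 − €673 = €1,527.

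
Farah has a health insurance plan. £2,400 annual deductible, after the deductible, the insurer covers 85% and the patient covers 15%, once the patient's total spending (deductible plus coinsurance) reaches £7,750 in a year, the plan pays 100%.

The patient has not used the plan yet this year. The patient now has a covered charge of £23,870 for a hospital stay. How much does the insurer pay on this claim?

Nothing has been paid toward the £2,400 deductible, so the first £2,400 of this charge is applied there.
That leaves £23,870 − £2,400 = £21,470 for coinsurance.
Patient's 15% share of £21,470 is £3,220.50.
Patient responsibility before any cap: £2,400 + £3,220.50 = £5,620.50.
Year-to-date out-of-pocket becomes £0 + £5,620.50 = £5,620.50, still under the £7,750 maximum, so no cap applies.
Insurer pays the balance: £23,870 − £5,620.50 = £18,249.50.

£18,249.50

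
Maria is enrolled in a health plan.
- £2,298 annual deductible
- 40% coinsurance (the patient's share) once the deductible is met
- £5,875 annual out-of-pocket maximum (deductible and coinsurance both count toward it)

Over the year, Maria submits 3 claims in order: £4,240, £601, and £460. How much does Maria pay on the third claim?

#1 (£4,240): deductible takes £2,298, £1,942 remains; coinsurance £1,942 × 40% = £776.80. Patient owes £3,074.80 (running OOP £3,074.80).
#2 (£601): deductible met; 40% of £601 = £240.40. Patient pays £240.40; OOP now £3,315.20.
#3 (£460): 40% coinsurance on £460 = £184. Patient owes £184 (running OOP £3,499.20).

£184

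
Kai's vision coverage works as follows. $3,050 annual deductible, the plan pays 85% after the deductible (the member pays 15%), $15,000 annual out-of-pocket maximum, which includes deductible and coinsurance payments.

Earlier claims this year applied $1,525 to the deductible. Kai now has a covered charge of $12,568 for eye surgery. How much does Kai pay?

$3,181.45

Remaining deductible: $3,050 − $1,525 = $1,525.
The remaining $11,043 (= $12,568 − $1,525) moves to coinsurance.
15% of $11,043 = $1,656.45 falls to the member.
Member responsibility before any cap: $1,525 + $1,656.45 = $3,181.45.
Total out-of-pocket so far would be $1,525 + $3,181.45 = $4,706.45, below the $15,000 cap — no reduction.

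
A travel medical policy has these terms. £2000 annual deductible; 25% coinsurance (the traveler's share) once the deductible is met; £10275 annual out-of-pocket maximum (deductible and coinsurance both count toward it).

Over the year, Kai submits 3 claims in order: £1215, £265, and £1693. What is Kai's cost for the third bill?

£813.25

Bill 1, £1215: all of it applies to the deductible. Traveler owes £1215 (running OOP £1215).
Bill 2, £265: fully absorbed by the deductible. Cost to traveler: £265. OOP to date £1480.
Bill 3, £1693: deductible takes £520, £1173 remains; traveler's 25% is £293.25. Traveler owes £813.25 (running OOP £2293.25).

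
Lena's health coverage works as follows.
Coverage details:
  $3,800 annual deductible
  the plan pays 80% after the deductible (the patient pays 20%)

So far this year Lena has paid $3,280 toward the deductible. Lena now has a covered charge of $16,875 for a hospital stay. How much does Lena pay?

$3,791

$3,280 of the $3,800 deductible is already met, leaving $520.
After the $520 deductible portion, $16,875 − $520 = $16,355 is subject to coinsurance.
20% of $16,355 = $3,271 falls to the patient.
Patient responsibility: $520 + $3,271 = $3,791.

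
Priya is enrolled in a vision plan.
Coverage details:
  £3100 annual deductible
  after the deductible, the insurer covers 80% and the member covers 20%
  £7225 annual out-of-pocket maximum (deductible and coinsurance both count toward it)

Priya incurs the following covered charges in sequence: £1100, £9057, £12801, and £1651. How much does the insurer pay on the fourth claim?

#1 (£1100): entire amount goes to the deductible. Member owes £1100 (running OOP £1100). Insurer: £1100 − £1100 = £0.
#2 (£9057): £2000 finishes the deductible; £7057 goes to coinsurance; 20% of £7057 = £1411.40. Cost to member: £3411.40. OOP to date £4511.40. Plan pays £9057 − £3411.40 = £5645.60.
#3 (£12801): deductible met; 20% of £12801 = £2560.20. Member pays £2560.20; OOP now £7071.60. Insurer: £12801 − £2560.20 = £10240.80.
#4 (£1651): deductible met; 20% of £1651 = £330.20. That would push OOP to £7401.80, over the £7225 cap, so member pays £7225 − £7071.60 = £153.40. Insurer: £1651 − £153.40 = £1497.60.

£1497.60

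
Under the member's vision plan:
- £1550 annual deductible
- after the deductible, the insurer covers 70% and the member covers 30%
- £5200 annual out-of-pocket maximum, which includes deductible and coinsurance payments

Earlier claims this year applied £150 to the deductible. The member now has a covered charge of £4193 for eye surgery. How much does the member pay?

£2237.90

Deductible still to meet: £1550 − £150 = £1400.
That leaves £4193 − £1400 = £2793 for coinsurance.
30% of £2793 = £837.90 falls to the member.
That puts the member's cost at £1400 + £837.90 = £2237.90 before any cap.
Year-to-date out-of-pocket becomes £150 + £2237.90 = £2387.90, still under the £5200 maximum, so no cap applies.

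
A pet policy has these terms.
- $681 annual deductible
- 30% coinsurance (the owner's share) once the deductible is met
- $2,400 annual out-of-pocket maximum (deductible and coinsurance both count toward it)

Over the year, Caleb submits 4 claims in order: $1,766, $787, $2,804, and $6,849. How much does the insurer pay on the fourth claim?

$6,532.80

Claim 1 — $1,766: $681 to deductible, leaving $1,085; coinsurance $1,085 × 30% = $325.50. Owner pays $1,006.50; OOP now $1,006.50. Insurer: $1,766 − $1,006.50 = $759.50.
Claim 2 — $787: deductible met; 30% of $787 = $236.10. Cost to owner: $236.10. OOP to date $1,242.60. Plan pays $787 − $236.10 = $550.90.
Claim 3 — $2,804: deductible met; 30% of $2,804 = $841.20. Owner pays $841.20; OOP now $2,083.80. Plan pays $2,804 − $841.20 = $1,962.80.
Claim 4 — $6,849: 30% coinsurance on $6,849 = $2,054.70. That would push OOP to $4,138.50, over the $2,400 cap, so owner pays $2,400 − $2,083.80 = $316.20. Insurer: $6,849 − $316.20 = $6,532.80.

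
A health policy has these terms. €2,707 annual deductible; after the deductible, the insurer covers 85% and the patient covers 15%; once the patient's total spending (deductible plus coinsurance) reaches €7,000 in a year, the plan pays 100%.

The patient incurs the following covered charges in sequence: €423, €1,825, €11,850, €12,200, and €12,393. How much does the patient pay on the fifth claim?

#1 (€423): fully absorbed by the deductible. Cost to patient: €423. OOP to date €423.
#2 (€1,825): all of it applies to the deductible. Patient pays €1,825; OOP now €2,248.
#3 (€11,850): €459 finishes the deductible; €11,391 goes to coinsurance; coinsurance €11,391 × 15% = €1,708.65. Cost to patient: €2,167.65. OOP to date €4,415.65.
#4 (€12,200): 15% coinsurance on €12,200 = €1,830. Patient pays €1,830; OOP now €6,245.65.
#5 (€12,393): deductible met; 15% of €12,393 = €1,858.95. Adding that to €6,245.65 gives €8,104.60, past the €7,000 cap; patient pays only €7,000 − €6,245.65 = €754.35.

€754.35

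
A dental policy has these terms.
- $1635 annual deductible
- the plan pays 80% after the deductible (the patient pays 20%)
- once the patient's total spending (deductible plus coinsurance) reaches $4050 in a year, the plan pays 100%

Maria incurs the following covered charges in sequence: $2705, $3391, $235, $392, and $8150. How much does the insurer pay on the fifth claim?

$6752.60

Bill 1, $2705: deductible takes $1635, $1070 remains; coinsurance $1070 × 20% = $214. Patient owes $1849 (running OOP $1849). Insurer: $2705 − $1849 = $856.
Bill 2, $3391: deductible met; 20% of $3391 = $678.20. Patient pays $678.20; OOP now $2527.20. Plan pays $3391 − $678.20 = $2712.80.
Bill 3, $235: 20% coinsurance on $235 = $47. Patient pays $47; OOP now $2574.20. Insurer: $235 − $47 = $188.
Bill 4, $392: 20% coinsurance on $392 = $78.40. Patient pays $78.40; OOP now $2652.60. Plan pays $392 − $78.40 = $313.60.
Bill 5, $8150: 20% coinsurance on $8150 = $1630. That would push OOP to $4282.60, over the $4050 cap, so patient pays $4050 − $2652.60 = $1397.40. Plan pays $8150 − $1397.40 = $6752.60.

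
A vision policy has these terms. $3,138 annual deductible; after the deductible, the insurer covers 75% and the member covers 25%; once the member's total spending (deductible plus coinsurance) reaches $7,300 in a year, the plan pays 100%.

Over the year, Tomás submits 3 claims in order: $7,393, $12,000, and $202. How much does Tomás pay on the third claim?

Claim 1 ($7,393): $3,138 to deductible, leaving $4,255; member's 25% is $1,063.75. Cost to member: $4,201.75. OOP to date $4,201.75.
Claim 2 ($12,000): deductible met; 25% of $12,000 = $3,000. Member owes $3,000 (running OOP $7,201.75).
Claim 3 ($202): deductible already satisfied, so member's share is 25% × $202 = $50.50. Member owes $50.50 (running OOP $7,252.25).

$50.50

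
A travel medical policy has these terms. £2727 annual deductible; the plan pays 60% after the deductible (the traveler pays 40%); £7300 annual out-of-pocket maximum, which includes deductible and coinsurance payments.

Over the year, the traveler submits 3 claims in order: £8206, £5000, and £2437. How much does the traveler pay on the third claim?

£381.40

#1 (£8206): £2727 to deductible, leaving £5479; 40% of £5479 = £2191.60. Traveler pays £4918.60; OOP now £4918.60.
#2 (£5000): deductible already satisfied, so traveler's share is 40% × £5000 = £2000. Traveler pays £2000; OOP now £6918.60.
#3 (£2437): 40% coinsurance on £2437 = £974.80. OOP would hit £7893.40 > £7300, so the cap limits the traveler to £7300 − £6918.60 = £381.40.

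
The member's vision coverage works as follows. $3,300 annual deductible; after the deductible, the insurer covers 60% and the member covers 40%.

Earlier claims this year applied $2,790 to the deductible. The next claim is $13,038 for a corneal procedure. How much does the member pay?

$5,521.20

$2,790 of the $3,300 deductible is already met, leaving $510.
After the $510 deductible portion, $13,038 − $510 = $12,528 is subject to coinsurance.
Coinsurance: $12,528 × 40% = $5,011.20.
So the member owes $510 + $5,011.20 = $5,521.20.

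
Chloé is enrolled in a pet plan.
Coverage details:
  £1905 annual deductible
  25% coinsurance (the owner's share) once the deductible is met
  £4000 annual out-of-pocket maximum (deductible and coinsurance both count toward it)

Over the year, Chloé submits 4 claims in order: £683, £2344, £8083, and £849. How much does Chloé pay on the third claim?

£1814.50

Claim 1 (£683): all of it applies to the deductible. Owner pays £683; OOP now £683.
Claim 2 (£2344): deductible takes £1222, £1122 remains; owner's 25% is £280.50. Cost to owner: £1502.50. OOP to date £2185.50.
Claim 3 (£8083): 25% coinsurance on £8083 = £2020.75. That would push OOP to £4206.25, over the £4000 cap, so owner pays £4000 − £2185.50 = £1814.50.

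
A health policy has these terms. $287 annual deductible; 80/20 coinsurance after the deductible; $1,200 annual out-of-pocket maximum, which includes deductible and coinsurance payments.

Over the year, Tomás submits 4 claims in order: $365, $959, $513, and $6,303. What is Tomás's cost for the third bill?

Claim 1 — $365: $287 to deductible, leaving $78; 20% of $78 = $15.60. Patient pays $302.60; OOP now $302.60.
Claim 2 — $959: 20% coinsurance on $959 = $191.80. Patient pays $191.80; OOP now $494.40.
Claim 3 — $513: deductible met; 20% of $513 = $102.60. Patient pays $102.60; OOP now $597.

$102.60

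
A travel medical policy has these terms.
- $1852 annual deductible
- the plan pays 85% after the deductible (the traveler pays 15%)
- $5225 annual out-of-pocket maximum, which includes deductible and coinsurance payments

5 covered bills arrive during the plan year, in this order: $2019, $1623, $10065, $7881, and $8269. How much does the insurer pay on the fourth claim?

Claim 1 ($2019): $1852 to deductible, leaving $167; 15% of $167 = $25.05. Traveler pays $1877.05; OOP now $1877.05. Plan pays $2019 − $1877.05 = $141.95.
Claim 2 ($1623): deductible already satisfied, so traveler's share is 15% × $1623 = $243.45. Traveler pays $243.45; OOP now $2120.50. Plan pays $1623 − $243.45 = $1379.55.
Claim 3 ($10065): deductible met; 15% of $10065 = $1509.75. Traveler owes $1509.75 (running OOP $3630.25). Insurer: $10065 − $1509.75 = $8555.25.
Claim 4 ($7881): deductible already satisfied, so traveler's share is 15% × $7881 = $1182.15. Traveler owes $1182.15 (running OOP $4812.40). Plan pays $7881 − $1182.15 = $6698.85.

$6698.85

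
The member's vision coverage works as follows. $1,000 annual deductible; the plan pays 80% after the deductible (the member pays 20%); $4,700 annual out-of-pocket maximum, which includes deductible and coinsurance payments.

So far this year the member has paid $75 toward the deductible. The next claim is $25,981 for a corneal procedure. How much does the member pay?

$4,625

Deductible still to meet: $1,000 − $75 = $925.
The remaining $25,056 (= $25,981 − $925) moves to coinsurance.
Coinsurance: $25,056 × 20% = $5,011.20.
So the member owes $925 + $5,011.20 = $5,936.20 before any cap.
Year-to-date out-of-pocket would reach $75 + $5,936.20 = $6,011.20, above the $4,700 maximum, so the member pays only $4,700 − $75 = $4,625.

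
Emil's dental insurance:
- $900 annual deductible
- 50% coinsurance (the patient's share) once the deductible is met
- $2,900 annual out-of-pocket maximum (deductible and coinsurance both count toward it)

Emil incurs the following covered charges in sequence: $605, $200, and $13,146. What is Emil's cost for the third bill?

Claim 1 ($605): all of it applies to the deductible. Patient pays $605; OOP now $605.
Claim 2 ($200): fully absorbed by the deductible. Cost to patient: $200. OOP to date $805.
Claim 3 ($13,146): $95 finishes the deductible; $13,051 goes to coinsurance; coinsurance $13,051 × 50% = $6,525.50. Together that's $95 + $6,525.50 = $6,620.50. Adding that to $805 gives $7,425.50, past the $2,900 cap; patient pays only $2,900 − $805 = $2,095.

$2,095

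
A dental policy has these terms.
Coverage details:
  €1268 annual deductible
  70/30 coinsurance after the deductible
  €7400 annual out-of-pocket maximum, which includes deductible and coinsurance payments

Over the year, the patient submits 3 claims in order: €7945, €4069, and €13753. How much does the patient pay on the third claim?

€2908.20

#1 (€7945): €1268 finishes the deductible; €6677 goes to coinsurance; patient's 30% is €2003.10. Patient pays €3271.10; OOP now €3271.10.
#2 (€4069): 30% coinsurance on €4069 = €1220.70. Cost to patient: €1220.70. OOP to date €4491.80.
#3 (€13753): deductible already satisfied, so patient's share is 30% × €13753 = €4125.90. That would push OOP to €8617.70, over the €7400 cap, so patient pays €7400 − €4491.80 = €2908.20.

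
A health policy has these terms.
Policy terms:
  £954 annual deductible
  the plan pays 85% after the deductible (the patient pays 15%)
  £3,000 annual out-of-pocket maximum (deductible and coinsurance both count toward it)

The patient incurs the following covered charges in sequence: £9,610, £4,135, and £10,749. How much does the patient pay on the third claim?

£127.35

#1 (£9,610): £954 finishes the deductible; £8,656 goes to coinsurance; coinsurance £8,656 × 15% = £1,298.40. Cost to patient: £2,252.40. OOP to date £2,252.40.
#2 (£4,135): deductible already satisfied, so patient's share is 15% × £4,135 = £620.25. Patient owes £620.25 (running OOP £2,872.65).
#3 (£10,749): 15% coinsurance on £10,749 = £1,612.35. Adding that to £2,872.65 gives £4,485, past the £3,000 cap; patient pays only £3,000 − £2,872.65 = £127.35.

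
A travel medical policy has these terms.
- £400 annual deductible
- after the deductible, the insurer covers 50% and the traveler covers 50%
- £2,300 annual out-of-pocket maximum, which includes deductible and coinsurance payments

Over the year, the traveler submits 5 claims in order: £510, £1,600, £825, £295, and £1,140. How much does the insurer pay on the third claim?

#1 (£510): £400 to deductible, leaving £110; 50% of £110 = £55. Traveler pays £455; OOP now £455. Insurer: £510 − £455 = £55.
#2 (£1,600): 50% coinsurance on £1,600 = £800. Cost to traveler: £800. OOP to date £1,255. Insurer: £1,600 − £800 = £800.
#3 (£825): deductible already satisfied, so traveler's share is 50% × £825 = £412.50. Traveler pays £412.50; OOP now £1,667.50. Insurer: £825 − £412.50 = £412.50.

£412.50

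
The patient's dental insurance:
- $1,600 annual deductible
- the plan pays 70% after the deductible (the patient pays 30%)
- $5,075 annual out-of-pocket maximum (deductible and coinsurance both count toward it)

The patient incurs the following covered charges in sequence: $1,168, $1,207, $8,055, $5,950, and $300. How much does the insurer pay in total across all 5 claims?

#1 ($1,168): entire amount goes to the deductible. Cost to patient: $1,168. OOP to date $1,168. Plan pays $1,168 − $1,168 = $0.
#2 ($1,207): deductible takes $432, $775 remains; 30% of $775 = $232.50. Patient pays $664.50; OOP now $1,832.50. Insurer: $1,207 − $664.50 = $542.50.
#3 ($8,055): 30% coinsurance on $8,055 = $2,416.50. Patient pays $2,416.50; OOP now $4,249. Plan pays $8,055 − $2,416.50 = $5,638.50.
#4 ($5,950): 30% coinsurance on $5,950 = $1,785. That would push OOP to $6,034, over the $5,075 cap, so patient pays $5,075 − $4,249 = $826. Plan pays $5,950 − $826 = $5,124.
#5 ($300): 30% coinsurance on $300 = $90. Adding that to $5,075 gives $5,165, past the $5,075 cap; patient pays only $5,075 − $5,075 = $0. Plan pays $300 − $0 = $300.
Insurer total: $0 + $542.50 + $5,638.50 + $5,124 + $300 = $11,605.

$11,605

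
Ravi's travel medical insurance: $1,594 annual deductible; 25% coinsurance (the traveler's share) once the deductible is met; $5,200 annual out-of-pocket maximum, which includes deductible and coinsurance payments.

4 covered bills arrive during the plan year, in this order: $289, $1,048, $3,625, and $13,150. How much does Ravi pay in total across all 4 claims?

#1 ($289): all of it applies to the deductible. Traveler owes $289 (running OOP $289).
#2 ($1,048): entire amount goes to the deductible. Cost to traveler: $1,048. OOP to date $1,337.
#3 ($3,625): deductible takes $257, $3,368 remains; coinsurance $3,368 × 25% = $842. Traveler pays $1,099; OOP now $2,436.
#4 ($13,150): deductible met; 25% of $13,150 = $3,287.50. OOP would hit $5,723.50 > $5,200, so the cap limits the traveler to $5,200 − $2,436 = $2,764.
Summing the traveler's payments: $289 + $1,048 + $1,099 + $2,764 = $5,200.

$5,200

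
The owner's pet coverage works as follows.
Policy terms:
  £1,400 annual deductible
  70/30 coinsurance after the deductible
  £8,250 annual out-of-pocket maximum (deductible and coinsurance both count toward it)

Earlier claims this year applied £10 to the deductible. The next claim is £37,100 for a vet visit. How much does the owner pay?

Remaining deductible: £1,400 − £10 = £1,390.
After the £1,390 deductible portion, £37,100 − £1,390 = £35,710 is subject to coinsurance.
30% of £35,710 = £10,713 falls to the owner.
So the owner owes £1,390 + £10,713 = £12,103 before any cap.
Adding £12,103 to the £10 already spent would give £12,113, which exceeds the £8,250 cap; the owner pays just £8,250 − £10 = £8,240.

£8,240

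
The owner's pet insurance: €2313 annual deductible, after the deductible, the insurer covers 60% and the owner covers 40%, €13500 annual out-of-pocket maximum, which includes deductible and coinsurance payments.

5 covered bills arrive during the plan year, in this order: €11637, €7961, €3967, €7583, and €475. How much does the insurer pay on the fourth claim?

Claim 1 (€11637): €2313 finishes the deductible; €9324 goes to coinsurance; 40% of €9324 = €3729.60. Owner pays €6042.60; OOP now €6042.60. Insurer: €11637 − €6042.60 = €5594.40.
Claim 2 (€7961): deductible met; 40% of €7961 = €3184.40. Owner owes €3184.40 (running OOP €9227). Plan pays €7961 − €3184.40 = €4776.60.
Claim 3 (€3967): deductible already satisfied, so owner's share is 40% × €3967 = €1586.80. Owner owes €1586.80 (running OOP €10813.80). Plan pays €3967 − €1586.80 = €2380.20.
Claim 4 (€7583): deductible already satisfied, so owner's share is 40% × €7583 = €3033.20. Adding that to €10813.80 gives €13847, past the €13500 cap; owner pays only €13500 − €10813.80 = €2686.20. Insurer: €7583 − €2686.20 = €4896.80.

€4896.80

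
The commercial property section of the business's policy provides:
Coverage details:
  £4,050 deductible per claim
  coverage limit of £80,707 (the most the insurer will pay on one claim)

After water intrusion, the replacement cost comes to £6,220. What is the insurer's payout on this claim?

£2,170

Subtract the deductible: £6,220 − £4,050 = £2,170.
£2,170 is within the £80,707 limit, so the insurer pays £2,170.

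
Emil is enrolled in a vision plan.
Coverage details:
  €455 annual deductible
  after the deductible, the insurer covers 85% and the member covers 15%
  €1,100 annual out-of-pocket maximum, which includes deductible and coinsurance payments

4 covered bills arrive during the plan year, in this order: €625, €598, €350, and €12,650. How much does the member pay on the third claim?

€52.50

#1 (€625): €455 to deductible, leaving €170; member's 15% is €25.50. Member pays €480.50; OOP now €480.50.
#2 (€598): deductible met; 15% of €598 = €89.70. Cost to member: €89.70. OOP to date €570.20.
#3 (€350): 15% coinsurance on €350 = €52.50. Member pays €52.50; OOP now €622.70.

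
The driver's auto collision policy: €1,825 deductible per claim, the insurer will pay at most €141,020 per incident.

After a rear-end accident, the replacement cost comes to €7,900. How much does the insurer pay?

€6,075

Less the €1,825 deductible: €7,900 − €1,825 = €6,075.
€6,075 ≤ €141,020, so the limit doesn't bind; insurer pays €6,075.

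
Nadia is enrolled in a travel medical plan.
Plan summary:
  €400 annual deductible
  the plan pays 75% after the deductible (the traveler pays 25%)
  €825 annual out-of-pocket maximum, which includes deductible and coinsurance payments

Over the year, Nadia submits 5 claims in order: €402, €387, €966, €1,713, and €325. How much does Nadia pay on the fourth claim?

Claim 1 (€402): €400 to deductible, leaving €2; coinsurance €2 × 25% = €0.50. Traveler owes €400.50 (running OOP €400.50).
Claim 2 (€387): 25% coinsurance on €387 = €96.75. Cost to traveler: €96.75. OOP to date €497.25.
Claim 3 (€966): deductible met; 25% of €966 = €241.50. Traveler owes €241.50 (running OOP €738.75).
Claim 4 (€1,713): deductible already satisfied, so traveler's share is 25% × €1,713 = €428.25. That would push OOP to €1,167, over the €825 cap, so traveler pays €825 − €738.75 = €86.25.

€86.25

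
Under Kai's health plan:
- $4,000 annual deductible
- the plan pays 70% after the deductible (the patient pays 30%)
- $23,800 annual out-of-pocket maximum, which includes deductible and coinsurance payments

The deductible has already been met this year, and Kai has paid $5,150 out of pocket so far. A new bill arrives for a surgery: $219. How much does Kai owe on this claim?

The deductible is already satisfied, so the full bill goes to coinsurance.
Coinsurance: $219 × 30% = $65.70.
Cumulative spending $5,150 + $65.70 = $5,215.70 stays under the $23,800 maximum.

$65.70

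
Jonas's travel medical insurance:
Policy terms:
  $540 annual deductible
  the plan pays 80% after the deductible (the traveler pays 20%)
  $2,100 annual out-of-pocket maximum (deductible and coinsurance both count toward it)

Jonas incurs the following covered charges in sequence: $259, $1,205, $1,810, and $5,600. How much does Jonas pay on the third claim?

Bill 1, $259: fully absorbed by the deductible. Traveler owes $259 (running OOP $259).
Bill 2, $1,205: $281 to deductible, leaving $924; traveler's 20% is $184.80. Cost to traveler: $465.80. OOP to date $724.80.
Bill 3, $1,810: deductible already satisfied, so traveler's share is 20% × $1,810 = $362. Cost to traveler: $362. OOP to date $1,086.80.

$362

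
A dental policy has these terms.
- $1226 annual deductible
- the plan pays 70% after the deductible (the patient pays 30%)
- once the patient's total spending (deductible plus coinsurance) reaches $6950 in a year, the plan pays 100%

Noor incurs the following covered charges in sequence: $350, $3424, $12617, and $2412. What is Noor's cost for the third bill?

$3785.10

#1 ($350): all of it applies to the deductible. Patient pays $350; OOP now $350.
#2 ($3424): deductible takes $876, $2548 remains; 30% of $2548 = $764.40. Patient pays $1640.40; OOP now $1990.40.
#3 ($12617): deductible met; 30% of $12617 = $3785.10. Cost to patient: $3785.10. OOP to date $5775.50.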